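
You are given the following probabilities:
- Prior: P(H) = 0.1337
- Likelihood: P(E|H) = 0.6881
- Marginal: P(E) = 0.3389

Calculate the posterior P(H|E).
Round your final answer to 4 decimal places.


Using Bayes' theorem:

P(H|E) = P(E|H) × P(H) / P(E)
       = 0.6881 × 0.1337 / 0.3389
       = 0.09199897 / 0.3389
       = 0.2715

The evidence strengthens our belief in H.
Prior: 0.1337 → Posterior: 0.2715


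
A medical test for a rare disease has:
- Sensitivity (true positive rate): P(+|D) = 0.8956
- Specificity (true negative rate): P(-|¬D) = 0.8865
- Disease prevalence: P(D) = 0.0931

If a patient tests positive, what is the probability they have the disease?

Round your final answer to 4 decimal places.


Let D = has disease, + = positive test

Given:
- P(D) = 0.0931 (prevalence)
- P(+|D) = 0.8956 (sensitivity)
- P(-|¬D) = 0.8865 (specificity)
- P(+|¬D) = 0.1135 (false positive rate = 1 - specificity)

Step 1: Find P(+)
P(+) = P(+|D)P(D) + P(+|¬D)P(¬D)
     = 0.8956 × 0.0931 + 0.1135 × 0.9069
     = 0.08338036 + 0.10293315
     = 0.18631351

Step 2: Apply Bayes' theorem for P(D|+)
P(D|+) = P(+|D)P(D) / P(+)
       = 0.08338036 / 0.18631351
       = 0.4475


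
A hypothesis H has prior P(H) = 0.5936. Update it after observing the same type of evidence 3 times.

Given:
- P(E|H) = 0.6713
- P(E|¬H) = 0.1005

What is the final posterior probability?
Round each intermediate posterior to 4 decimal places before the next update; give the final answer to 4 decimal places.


Sequential Bayesian updating:

Initial prior: P(H) = 0.5936

Update 1:
  P(E) = 0.6713 × 0.5936 + 0.1005 × 0.4064 = 0.39848368 + 0.04084320 = 0.43932688
  P(H|E) = 0.39848368 / 0.43932688 = 0.9070

Update 2:
  P(E) = 0.6713 × 0.9070 + 0.1005 × 0.0930 = 0.60886910 + 0.00934650 = 0.61821560
  P(H|E) = 0.60886910 / 0.61821560 = 0.9849

Update 3:
  P(E) = 0.6713 × 0.9849 + 0.1005 × 0.0151 = 0.66116337 + 0.00151755 = 0.66268092
  P(H|E) = 0.66116337 / 0.66268092 = 0.9977

Final posterior: 0.9977


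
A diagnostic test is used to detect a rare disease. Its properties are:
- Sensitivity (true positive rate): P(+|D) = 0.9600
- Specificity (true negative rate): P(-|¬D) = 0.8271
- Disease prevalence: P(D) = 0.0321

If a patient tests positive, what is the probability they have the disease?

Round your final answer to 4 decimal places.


Let D = has disease, + = positive test

Given:
- P(D) = 0.0321 (prevalence)
- P(+|D) = 0.9600 (sensitivity)
- P(-|¬D) = 0.8271 (specificity)
- P(+|¬D) = 0.1729 (false positive rate = 1 - specificity)

Step 1: Find P(+)
P(+) = P(+|D)P(D) + P(+|¬D)P(¬D)
     = 0.9600 × 0.0321 + 0.1729 × 0.9679
     = 0.03081600 + 0.16734991
     = 0.19816591

Step 2: Apply Bayes' theorem for P(D|+)
P(D|+) = P(+|D)P(D) / P(+)
       = 0.03081600 / 0.19816591
       = 0.1555


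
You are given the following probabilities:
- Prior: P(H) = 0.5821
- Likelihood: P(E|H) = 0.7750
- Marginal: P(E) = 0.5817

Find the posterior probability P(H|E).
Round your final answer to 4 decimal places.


Using Bayes' theorem:

P(H|E) = P(E|H) × P(H) / P(E)
       = 0.7750 × 0.5821 / 0.5817
       = 0.45112750 / 0.5817
       = 0.7755

The evidence strengthens our belief in H.
Prior: 0.5821 → Posterior: 0.7755


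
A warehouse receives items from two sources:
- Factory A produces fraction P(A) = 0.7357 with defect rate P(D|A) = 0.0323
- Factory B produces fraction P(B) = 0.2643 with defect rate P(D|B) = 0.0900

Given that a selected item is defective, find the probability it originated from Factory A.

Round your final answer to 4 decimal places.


Let A = from Factory A, D = defective

Given:
- P(A) = 0.7357, P(B) = 0.2643
- P(D|A) = 0.0323, P(D|B) = 0.0900

Step 1: Find P(D)
P(D) = P(D|A)P(A) + P(D|B)P(B)
     = 0.0323 × 0.7357 + 0.0900 × 0.2643
     = 0.02376311 + 0.02378700
     = 0.04755011

Step 2: Apply Bayes' theorem
P(A|D) = P(D|A)P(A) / P(D)
       = 0.02376311 / 0.04755011
       = 0.4997


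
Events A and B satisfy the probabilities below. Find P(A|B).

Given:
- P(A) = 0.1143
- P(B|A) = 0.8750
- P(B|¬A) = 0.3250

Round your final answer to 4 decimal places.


Bayes' theorem: P(A|B) = P(B|A) × P(A) / P(B)

Step 1: Calculate P(B) using law of total probability
P(B) = P(B|A)P(A) + P(B|¬A)P(¬A)
     = 0.8750 × 0.1143 + 0.3250 × 0.8857
     = 0.10001250 + 0.28785250
     = 0.38786500

Step 2: Apply Bayes' theorem
P(A|B) = P(B|A) × P(A) / P(B)
       = 0.10001250 / 0.38786500
       = 0.2579


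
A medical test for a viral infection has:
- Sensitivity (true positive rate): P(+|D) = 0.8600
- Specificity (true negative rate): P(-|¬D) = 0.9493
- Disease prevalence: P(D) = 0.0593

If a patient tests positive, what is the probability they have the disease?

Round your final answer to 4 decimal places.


Let D = has disease, + = positive test

Given:
- P(D) = 0.0593 (prevalence)
- P(+|D) = 0.8600 (sensitivity)
- P(-|¬D) = 0.9493 (specificity)
- P(+|¬D) = 0.0507 (false positive rate = 1 - specificity)

Step 1: Find P(+)
P(+) = P(+|D)P(D) + P(+|¬D)P(¬D)
     = 0.8600 × 0.0593 + 0.0507 × 0.9407
     = 0.05099800 + 0.04769349
     = 0.09869149

Step 2: Apply Bayes' theorem for P(D|+)
P(D|+) = P(+|D)P(D) / P(+)
       = 0.05099800 / 0.09869149
       = 0.5167


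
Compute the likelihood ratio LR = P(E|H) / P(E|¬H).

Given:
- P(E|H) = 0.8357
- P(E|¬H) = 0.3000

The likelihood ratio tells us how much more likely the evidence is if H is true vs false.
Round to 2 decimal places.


Likelihood Ratio (LR) = P(E|H) / P(E|¬H)

LR = 0.8357 / 0.3000
   = 2.79

The evidence is 2.79 times more likely if H is true than if H is false.
Since LR > 1, the evidence supports H over ¬H.


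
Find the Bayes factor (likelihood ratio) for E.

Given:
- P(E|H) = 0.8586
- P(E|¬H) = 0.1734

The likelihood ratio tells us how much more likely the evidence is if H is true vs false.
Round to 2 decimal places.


Likelihood Ratio (LR) = P(E|H) / P(E|¬H)

LR = 0.8586 / 0.1734
   = 4.95

The evidence is 4.95 times more likely if H is true than if H is false.
Since LR > 1, the evidence supports H over ¬H.


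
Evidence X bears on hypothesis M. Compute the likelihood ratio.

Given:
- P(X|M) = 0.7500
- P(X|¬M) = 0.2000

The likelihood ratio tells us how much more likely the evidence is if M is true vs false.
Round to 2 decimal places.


Likelihood Ratio (LR) = P(X|M) / P(X|¬M)

LR = 0.7500 / 0.2000
   = 3.75

The evidence is 3.75 times more likely if M is true than if M is false.
Because LR exceeds 1, X is evidence for M.


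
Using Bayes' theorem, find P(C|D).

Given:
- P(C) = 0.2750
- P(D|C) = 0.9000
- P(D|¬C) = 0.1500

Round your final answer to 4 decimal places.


Bayes' theorem: P(C|D) = P(D|C) × P(C) / P(D)

Step 1: Calculate P(D) using law of total probability
P(D) = P(D|C)P(C) + P(D|¬C)P(¬C)
     = 0.9000 × 0.2750 + 0.1500 × 0.7250
     = 0.24750000 + 0.10875000
     = 0.35625000

Step 2: Apply Bayes' theorem
P(C|D) = P(D|C) × P(C) / P(D)
       = 0.24750000 / 0.35625000
       = 0.6947


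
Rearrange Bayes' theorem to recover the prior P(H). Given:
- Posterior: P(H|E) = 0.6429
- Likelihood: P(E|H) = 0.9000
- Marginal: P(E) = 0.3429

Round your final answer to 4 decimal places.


From Bayes' theorem: P(H|E) = P(E|H) × P(H) / P(E)

Rearranging for P(H):
P(H) = P(H|E) × P(E) / P(E|H)
     = 0.6429 × 0.3429 / 0.9000
     = 0.22045041 / 0.9000
     = 0.2449


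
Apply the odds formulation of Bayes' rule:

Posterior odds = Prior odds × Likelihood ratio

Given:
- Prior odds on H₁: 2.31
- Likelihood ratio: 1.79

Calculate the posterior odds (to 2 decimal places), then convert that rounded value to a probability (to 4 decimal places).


Step 1: Calculate posterior odds
Posterior odds = Prior odds × LR
               = 2.31 × 1.79
               = 4.13

Step 2: Convert to probability
P(H₁|E) = Posterior odds / (1 + Posterior odds)
       = 4.13 / (1 + 4.13)
       = 4.13 / 5.13
       = 0.8051

The evidence increased P(H₁) from 0.6979 to 0.8051.


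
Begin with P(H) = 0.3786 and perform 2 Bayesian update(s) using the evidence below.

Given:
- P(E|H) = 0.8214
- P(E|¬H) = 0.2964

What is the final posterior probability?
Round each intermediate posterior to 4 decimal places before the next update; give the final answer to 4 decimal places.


Sequential Bayesian updating:

Initial prior: P(H) = 0.3786

Update 1:
  P(E) = 0.8214 × 0.3786 + 0.2964 × 0.6214 = 0.31098204 + 0.18418296 = 0.49516500
  P(H|E) = 0.31098204 / 0.49516500 = 0.6280

Update 2:
  P(E) = 0.8214 × 0.6280 + 0.2964 × 0.3720 = 0.51583920 + 0.11026080 = 0.62610000
  P(H|E) = 0.51583920 / 0.62610000 = 0.8239

Final posterior: 0.8239


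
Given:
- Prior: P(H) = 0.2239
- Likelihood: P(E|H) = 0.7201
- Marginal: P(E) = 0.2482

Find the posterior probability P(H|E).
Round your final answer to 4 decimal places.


Using Bayes' theorem:

P(H|E) = P(E|H) × P(H) / P(E)
       = 0.7201 × 0.2239 / 0.2482
       = 0.16123039 / 0.2482
       = 0.6496

The evidence strengthens our belief in H.
Prior: 0.2239 → Posterior: 0.6496


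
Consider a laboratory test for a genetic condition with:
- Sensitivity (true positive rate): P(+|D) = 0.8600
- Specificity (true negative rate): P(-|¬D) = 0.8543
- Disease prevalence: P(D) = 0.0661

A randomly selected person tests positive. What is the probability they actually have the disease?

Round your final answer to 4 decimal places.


Let D = has disease, + = positive test

Given:
- P(D) = 0.0661 (prevalence)
- P(+|D) = 0.8600 (sensitivity)
- P(-|¬D) = 0.8543 (specificity)
- P(+|¬D) = 0.1457 (false positive rate = 1 - specificity)

Step 1: Find P(+)
P(+) = P(+|D)P(D) + P(+|¬D)P(¬D)
     = 0.8600 × 0.0661 + 0.1457 × 0.9339
     = 0.05684600 + 0.13606923
     = 0.19291523

Step 2: Apply Bayes' theorem for P(D|+)
P(D|+) = P(+|D)P(D) / P(+)
       = 0.05684600 / 0.19291523
       = 0.2947


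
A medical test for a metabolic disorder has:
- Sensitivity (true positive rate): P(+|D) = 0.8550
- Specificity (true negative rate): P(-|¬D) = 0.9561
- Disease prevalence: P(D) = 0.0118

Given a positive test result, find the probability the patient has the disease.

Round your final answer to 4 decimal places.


Let D = has disease, + = positive test

Given:
- P(D) = 0.0118 (prevalence)
- P(+|D) = 0.8550 (sensitivity)
- P(-|¬D) = 0.9561 (specificity)
- P(+|¬D) = 0.0439 (false positive rate = 1 - specificity)

Step 1: Find P(+)
P(+) = P(+|D)P(D) + P(+|¬D)P(¬D)
     = 0.8550 × 0.0118 + 0.0439 × 0.9882
     = 0.01008900 + 0.04338198
     = 0.05347098

Step 2: Apply Bayes' theorem for P(D|+)
P(D|+) = P(+|D)P(D) / P(+)
       = 0.01008900 / 0.05347098
       = 0.1887


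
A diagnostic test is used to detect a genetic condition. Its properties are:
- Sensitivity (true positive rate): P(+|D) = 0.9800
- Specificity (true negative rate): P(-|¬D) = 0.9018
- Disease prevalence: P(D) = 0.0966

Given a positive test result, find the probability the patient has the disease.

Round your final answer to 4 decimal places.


Let D = has disease, + = positive test

Given:
- P(D) = 0.0966 (prevalence)
- P(+|D) = 0.9800 (sensitivity)
- P(-|¬D) = 0.9018 (specificity)
- P(+|¬D) = 0.0982 (false positive rate = 1 - specificity)

Step 1: Find P(+)
P(+) = P(+|D)P(D) + P(+|¬D)P(¬D)
     = 0.9800 × 0.0966 + 0.0982 × 0.9034
     = 0.09466800 + 0.08871388
     = 0.18338188

Step 2: Apply Bayes' theorem for P(D|+)
P(D|+) = P(+|D)P(D) / P(+)
       = 0.09466800 / 0.18338188
       = 0.5162


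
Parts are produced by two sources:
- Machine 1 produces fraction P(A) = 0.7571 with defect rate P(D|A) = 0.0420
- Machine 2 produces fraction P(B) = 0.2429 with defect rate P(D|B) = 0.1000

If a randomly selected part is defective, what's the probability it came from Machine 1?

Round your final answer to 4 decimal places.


Let A = from Machine 1, D = defective

Given:
- P(A) = 0.7571, P(B) = 0.2429
- P(D|A) = 0.0420, P(D|B) = 0.1000

Step 1: Find P(D)
P(D) = P(D|A)P(A) + P(D|B)P(B)
     = 0.0420 × 0.7571 + 0.1000 × 0.2429
     = 0.03179820 + 0.02429000
     = 0.05608820

Step 2: Apply Bayes' theorem
P(A|D) = P(D|A)P(A) / P(D)
       = 0.03179820 / 0.05608820
       = 0.5669


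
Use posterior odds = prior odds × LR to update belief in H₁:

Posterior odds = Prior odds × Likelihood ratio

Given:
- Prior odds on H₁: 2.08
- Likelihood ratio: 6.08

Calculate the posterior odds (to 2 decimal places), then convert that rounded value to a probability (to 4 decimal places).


Step 1: Calculate posterior odds
Posterior odds = Prior odds × LR
               = 2.08 × 6.08
               = 12.65

Step 2: Convert to probability
P(H₁|E) = Posterior odds / (1 + Posterior odds)
       = 12.65 / (1 + 12.65)
       = 12.65 / 13.65
       = 0.9267

The evidence increased P(H₁) from 0.6753 to 0.9267.


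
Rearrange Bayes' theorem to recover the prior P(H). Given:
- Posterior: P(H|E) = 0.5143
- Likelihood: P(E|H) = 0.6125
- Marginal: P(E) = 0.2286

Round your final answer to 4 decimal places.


From Bayes' theorem: P(H|E) = P(E|H) × P(H) / P(E)

Rearranging for P(H):
P(H) = P(H|E) × P(E) / P(E|H)
     = 0.5143 × 0.2286 / 0.6125
     = 0.11756898 / 0.6125
     = 0.1919


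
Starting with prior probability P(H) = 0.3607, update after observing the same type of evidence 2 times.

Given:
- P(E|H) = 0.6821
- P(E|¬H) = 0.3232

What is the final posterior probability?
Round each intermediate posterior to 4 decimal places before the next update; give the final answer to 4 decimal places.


Sequential Bayesian updating:

Initial prior: P(H) = 0.3607

Update 1:
  P(E) = 0.6821 × 0.3607 + 0.3232 × 0.6393 = 0.24603347 + 0.20662176 = 0.45265523
  P(H|E) = 0.24603347 / 0.45265523 = 0.5435

Update 2:
  P(E) = 0.6821 × 0.5435 + 0.3232 × 0.4565 = 0.37072135 + 0.14754080 = 0.51826215
  P(H|E) = 0.37072135 / 0.51826215 = 0.7153

Final posterior: 0.7153


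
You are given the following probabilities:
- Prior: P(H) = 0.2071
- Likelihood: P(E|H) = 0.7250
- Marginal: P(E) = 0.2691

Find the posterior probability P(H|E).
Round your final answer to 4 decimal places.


Using Bayes' theorem:

P(H|E) = P(E|H) × P(H) / P(E)
       = 0.7250 × 0.2071 / 0.2691
       = 0.15014750 / 0.2691
       = 0.5580

The evidence strengthens our belief in H.
Prior: 0.2071 → Posterior: 0.5580


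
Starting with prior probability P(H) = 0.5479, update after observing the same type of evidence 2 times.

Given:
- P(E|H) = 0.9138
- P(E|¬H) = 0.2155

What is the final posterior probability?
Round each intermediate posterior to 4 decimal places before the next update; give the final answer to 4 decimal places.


Sequential Bayesian updating:

Initial prior: P(H) = 0.5479

Update 1:
  P(E) = 0.9138 × 0.5479 + 0.2155 × 0.4521 = 0.50067102 + 0.09742755 = 0.59809857
  P(H|E) = 0.50067102 / 0.59809857 = 0.8371

Update 2:
  P(E) = 0.9138 × 0.8371 + 0.2155 × 0.1629 = 0.76494198 + 0.03510495 = 0.80004693
  P(H|E) = 0.76494198 / 0.80004693 = 0.9561

Final posterior: 0.9561


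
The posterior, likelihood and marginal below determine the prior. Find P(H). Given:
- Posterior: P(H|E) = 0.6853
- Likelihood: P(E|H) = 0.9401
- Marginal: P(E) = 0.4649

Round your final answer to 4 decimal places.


From Bayes' theorem: P(H|E) = P(E|H) × P(H) / P(E)

Rearranging for P(H):
P(H) = P(H|E) × P(E) / P(E|H)
     = 0.6853 × 0.4649 / 0.9401
     = 0.31859597 / 0.9401
     = 0.3389


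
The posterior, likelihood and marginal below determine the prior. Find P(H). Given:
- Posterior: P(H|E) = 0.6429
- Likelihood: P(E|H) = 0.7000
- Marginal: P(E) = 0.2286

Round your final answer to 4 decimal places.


From Bayes' theorem: P(H|E) = P(E|H) × P(H) / P(E)

Rearranging for P(H):
P(H) = P(H|E) × P(E) / P(E|H)
     = 0.6429 × 0.2286 / 0.7000
     = 0.14696694 / 0.7000
     = 0.2100


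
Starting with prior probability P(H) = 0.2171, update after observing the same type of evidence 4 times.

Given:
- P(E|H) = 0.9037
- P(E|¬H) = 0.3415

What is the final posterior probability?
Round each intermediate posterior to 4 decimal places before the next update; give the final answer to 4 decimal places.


Sequential Bayesian updating:

Initial prior: P(H) = 0.2171

Update 1:
  P(E) = 0.9037 × 0.2171 + 0.3415 × 0.7829 = 0.19619327 + 0.26736035 = 0.46355362
  P(H|E) = 0.19619327 / 0.46355362 = 0.4232

Update 2:
  P(E) = 0.9037 × 0.4232 + 0.3415 × 0.5768 = 0.38244584 + 0.19697720 = 0.57942304
  P(H|E) = 0.38244584 / 0.57942304 = 0.6600

Update 3:
  P(E) = 0.9037 × 0.6600 + 0.3415 × 0.3400 = 0.59644200 + 0.11611000 = 0.71255200
  P(H|E) = 0.59644200 / 0.71255200 = 0.8371

Update 4:
  P(E) = 0.9037 × 0.8371 + 0.3415 × 0.1629 = 0.75648727 + 0.05563035 = 0.81211762
  P(H|E) = 0.75648727 / 0.81211762 = 0.9315

Final posterior: 0.9315


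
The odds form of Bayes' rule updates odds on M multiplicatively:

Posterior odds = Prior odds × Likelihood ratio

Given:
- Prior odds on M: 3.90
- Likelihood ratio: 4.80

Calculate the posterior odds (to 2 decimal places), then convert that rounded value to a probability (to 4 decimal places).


Step 1: Calculate posterior odds
Posterior odds = Prior odds × LR
               = 3.90 × 4.80
               = 18.72

Step 2: Convert to probability
P(M|E) = Posterior odds / (1 + Posterior odds)
       = 18.72 / (1 + 18.72)
       = 18.72 / 19.72
       = 0.9493

The evidence increased P(M) from 0.7959 to 0.9493.


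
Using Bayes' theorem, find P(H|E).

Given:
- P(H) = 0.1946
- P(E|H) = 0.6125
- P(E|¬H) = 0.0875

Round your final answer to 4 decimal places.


Bayes' theorem: P(H|E) = P(E|H) × P(H) / P(E)

Step 1: Calculate P(E) using law of total probability
P(E) = P(E|H)P(H) + P(E|¬H)P(¬H)
     = 0.6125 × 0.1946 + 0.0875 × 0.8054
     = 0.11919250 + 0.07047250
     = 0.18966500

Step 2: Apply Bayes' theorem
P(H|E) = P(E|H) × P(H) / P(E)
       = 0.11919250 / 0.18966500
       = 0.6284


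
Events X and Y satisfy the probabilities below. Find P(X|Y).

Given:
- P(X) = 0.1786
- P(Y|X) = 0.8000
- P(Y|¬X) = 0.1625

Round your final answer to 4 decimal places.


Bayes' theorem: P(X|Y) = P(Y|X) × P(X) / P(Y)

Step 1: Calculate P(Y) using law of total probability
P(Y) = P(Y|X)P(X) + P(Y|¬X)P(¬X)
     = 0.8000 × 0.1786 + 0.1625 × 0.8214
     = 0.14288000 + 0.13347750
     = 0.27635750

Step 2: Apply Bayes' theorem
P(X|Y) = P(Y|X) × P(X) / P(Y)
       = 0.14288000 / 0.27635750
       = 0.5170


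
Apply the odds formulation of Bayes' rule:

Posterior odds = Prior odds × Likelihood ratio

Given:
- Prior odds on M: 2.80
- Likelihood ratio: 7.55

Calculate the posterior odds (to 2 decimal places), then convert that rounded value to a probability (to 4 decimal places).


Step 1: Calculate posterior odds
Posterior odds = Prior odds × LR
               = 2.80 × 7.55
               = 21.14

Step 2: Convert to probability
P(M|E) = Posterior odds / (1 + Posterior odds)
       = 21.14 / (1 + 21.14)
       = 21.14 / 22.14
       = 0.9548

The evidence increased P(M) from 0.7368 to 0.9548.


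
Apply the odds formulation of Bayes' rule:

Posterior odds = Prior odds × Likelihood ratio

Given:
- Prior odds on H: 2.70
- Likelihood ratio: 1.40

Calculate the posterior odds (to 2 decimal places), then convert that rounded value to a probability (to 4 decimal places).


Step 1: Calculate posterior odds
Posterior odds = Prior odds × LR
               = 2.70 × 1.40
               = 3.78

Step 2: Convert to probability
P(H|E) = Posterior odds / (1 + Posterior odds)
       = 3.78 / (1 + 3.78)
       = 3.78 / 4.78
       = 0.7908

The evidence increased P(H) from 0.7297 to 0.7908.


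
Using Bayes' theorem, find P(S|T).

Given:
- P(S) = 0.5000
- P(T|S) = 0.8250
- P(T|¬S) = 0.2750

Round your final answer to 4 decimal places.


Bayes' theorem: P(S|T) = P(T|S) × P(S) / P(T)

Step 1: Calculate P(T) using law of total probability
P(T) = P(T|S)P(S) + P(T|¬S)P(¬S)
     = 0.8250 × 0.5000 + 0.2750 × 0.5000
     = 0.41250000 + 0.13750000
     = 0.55000000

Step 2: Apply Bayes' theorem
P(S|T) = P(T|S) × P(S) / P(T)
       = 0.41250000 / 0.55000000
       = 0.7500


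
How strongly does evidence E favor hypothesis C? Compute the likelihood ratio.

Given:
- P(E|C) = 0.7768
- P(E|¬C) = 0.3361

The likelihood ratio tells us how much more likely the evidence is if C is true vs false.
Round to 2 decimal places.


Likelihood Ratio (LR) = P(E|C) / P(E|¬C)

LR = 0.7768 / 0.3361
   = 2.31

The evidence is 2.31 times more likely if C is true than if C is false.
LR > 1, so observing E raises the odds in favor of C.


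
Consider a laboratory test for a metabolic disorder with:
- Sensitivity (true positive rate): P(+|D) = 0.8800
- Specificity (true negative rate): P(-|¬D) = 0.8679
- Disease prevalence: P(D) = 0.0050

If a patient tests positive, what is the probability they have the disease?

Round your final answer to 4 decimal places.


Let D = has disease, + = positive test

Given:
- P(D) = 0.0050 (prevalence)
- P(+|D) = 0.8800 (sensitivity)
- P(-|¬D) = 0.8679 (specificity)
- P(+|¬D) = 0.1321 (false positive rate = 1 - specificity)

Step 1: Find P(+)
P(+) = P(+|D)P(D) + P(+|¬D)P(¬D)
     = 0.8800 × 0.0050 + 0.1321 × 0.9950
     = 0.00440000 + 0.13143950
     = 0.13583950

Step 2: Apply Bayes' theorem for P(D|+)
P(D|+) = P(+|D)P(D) / P(+)
       = 0.00440000 / 0.13583950
       = 0.0324


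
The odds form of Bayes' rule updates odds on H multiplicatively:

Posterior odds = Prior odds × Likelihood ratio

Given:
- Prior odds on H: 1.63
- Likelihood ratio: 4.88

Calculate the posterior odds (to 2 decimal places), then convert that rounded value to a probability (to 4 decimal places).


Step 1: Calculate posterior odds
Posterior odds = Prior odds × LR
               = 1.63 × 4.88
               = 7.95

Step 2: Convert to probability
P(H|E) = Posterior odds / (1 + Posterior odds)
       = 7.95 / (1 + 7.95)
       = 7.95 / 8.95
       = 0.8883

The evidence increased P(H) from 0.6198 to 0.8883.


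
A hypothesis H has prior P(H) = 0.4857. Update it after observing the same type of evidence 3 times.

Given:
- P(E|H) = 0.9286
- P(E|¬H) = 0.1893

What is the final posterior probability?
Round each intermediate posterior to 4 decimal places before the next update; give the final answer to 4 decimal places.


Sequential Bayesian updating:

Initial prior: P(H) = 0.4857

Update 1:
  P(E) = 0.9286 × 0.4857 + 0.1893 × 0.5143 = 0.45102102 + 0.09735699 = 0.54837801
  P(H|E) = 0.45102102 / 0.54837801 = 0.8225

Update 2:
  P(E) = 0.9286 × 0.8225 + 0.1893 × 0.1775 = 0.76377350 + 0.03360075 = 0.79737425
  P(H|E) = 0.76377350 / 0.79737425 = 0.9579

Update 3:
  P(E) = 0.9286 × 0.9579 + 0.1893 × 0.0421 = 0.88950594 + 0.00796953 = 0.89747547
  P(H|E) = 0.88950594 / 0.89747547 = 0.9911

Final posterior: 0.9911


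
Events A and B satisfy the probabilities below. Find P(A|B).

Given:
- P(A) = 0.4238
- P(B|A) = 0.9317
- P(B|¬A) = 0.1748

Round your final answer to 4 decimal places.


Bayes' theorem: P(A|B) = P(B|A) × P(A) / P(B)

Step 1: Calculate P(B) using law of total probability
P(B) = P(B|A)P(A) + P(B|¬A)P(¬A)
     = 0.9317 × 0.4238 + 0.1748 × 0.5762
     = 0.39485446 + 0.10071976
     = 0.49557422

Step 2: Apply Bayes' theorem
P(A|B) = P(B|A) × P(A) / P(B)
       = 0.39485446 / 0.49557422
       = 0.7968


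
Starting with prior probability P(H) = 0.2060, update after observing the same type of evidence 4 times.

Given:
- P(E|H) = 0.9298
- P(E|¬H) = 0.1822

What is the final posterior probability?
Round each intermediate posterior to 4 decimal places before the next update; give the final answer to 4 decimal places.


Sequential Bayesian updating:

Initial prior: P(H) = 0.2060

Update 1:
  P(E) = 0.9298 × 0.2060 + 0.1822 × 0.7940 = 0.19153880 + 0.14466680 = 0.33620560
  P(H|E) = 0.19153880 / 0.33620560 = 0.5697

Update 2:
  P(E) = 0.9298 × 0.5697 + 0.1822 × 0.4303 = 0.52970706 + 0.07840066 = 0.60810772
  P(H|E) = 0.52970706 / 0.60810772 = 0.8711

Update 3:
  P(E) = 0.9298 × 0.8711 + 0.1822 × 0.1289 = 0.80994878 + 0.02348558 = 0.83343436
  P(H|E) = 0.80994878 / 0.83343436 = 0.9718

Update 4:
  P(E) = 0.9298 × 0.9718 + 0.1822 × 0.0282 = 0.90357964 + 0.00513804 = 0.90871768
  P(H|E) = 0.90357964 / 0.90871768 = 0.9943

Final posterior: 0.9943


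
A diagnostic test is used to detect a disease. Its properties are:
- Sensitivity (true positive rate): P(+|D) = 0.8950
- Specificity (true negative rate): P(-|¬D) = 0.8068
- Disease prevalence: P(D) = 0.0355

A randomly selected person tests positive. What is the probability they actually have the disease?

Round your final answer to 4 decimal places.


Let D = has disease, + = positive test

Given:
- P(D) = 0.0355 (prevalence)
- P(+|D) = 0.8950 (sensitivity)
- P(-|¬D) = 0.8068 (specificity)
- P(+|¬D) = 0.1932 (false positive rate = 1 - specificity)

Step 1: Find P(+)
P(+) = P(+|D)P(D) + P(+|¬D)P(¬D)
     = 0.8950 × 0.0355 + 0.1932 × 0.9645
     = 0.03177250 + 0.18634140
     = 0.21811390

Step 2: Apply Bayes' theorem for P(D|+)
P(D|+) = P(+|D)P(D) / P(+)
       = 0.03177250 / 0.21811390
       = 0.1457


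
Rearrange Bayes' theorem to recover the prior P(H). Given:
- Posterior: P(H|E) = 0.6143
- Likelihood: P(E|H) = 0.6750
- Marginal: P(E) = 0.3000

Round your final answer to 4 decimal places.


From Bayes' theorem: P(H|E) = P(E|H) × P(H) / P(E)

Rearranging for P(H):
P(H) = P(H|E) × P(E) / P(E|H)
     = 0.6143 × 0.3000 / 0.6750
     = 0.18429000 / 0.6750
     = 0.2730


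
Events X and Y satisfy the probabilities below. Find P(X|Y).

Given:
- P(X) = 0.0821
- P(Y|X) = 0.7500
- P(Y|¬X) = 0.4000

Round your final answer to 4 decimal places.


Bayes' theorem: P(X|Y) = P(Y|X) × P(X) / P(Y)

Step 1: Calculate P(Y) using law of total probability
P(Y) = P(Y|X)P(X) + P(Y|¬X)P(¬X)
     = 0.7500 × 0.0821 + 0.4000 × 0.9179
     = 0.06157500 + 0.36716000
     = 0.42873500

Step 2: Apply Bayes' theorem
P(X|Y) = P(Y|X) × P(X) / P(Y)
       = 0.06157500 / 0.42873500
       = 0.1436


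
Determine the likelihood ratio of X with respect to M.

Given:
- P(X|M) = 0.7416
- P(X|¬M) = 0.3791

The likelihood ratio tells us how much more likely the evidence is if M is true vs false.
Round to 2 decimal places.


Likelihood Ratio (LR) = P(X|M) / P(X|¬M)

LR = 0.7416 / 0.3791
   = 1.96

The evidence is 1.96 times more likely if M is true than if M is false.
Since LR > 1, the evidence supports M over ¬M.


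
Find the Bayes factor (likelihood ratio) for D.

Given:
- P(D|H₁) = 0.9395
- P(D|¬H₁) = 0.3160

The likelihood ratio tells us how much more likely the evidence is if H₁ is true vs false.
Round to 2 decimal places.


Likelihood Ratio (LR) = P(D|H₁) / P(D|¬H₁)

LR = 0.9395 / 0.3160
   = 2.97

The evidence is 2.97 times more likely if H₁ is true than if H₁ is false.
LR > 1, so observing D raises the odds in favor of H₁.


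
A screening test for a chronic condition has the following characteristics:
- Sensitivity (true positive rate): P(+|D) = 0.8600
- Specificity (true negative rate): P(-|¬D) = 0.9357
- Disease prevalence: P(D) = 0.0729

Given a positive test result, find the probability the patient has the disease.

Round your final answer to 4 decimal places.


Let D = has disease, + = positive test

Given:
- P(D) = 0.0729 (prevalence)
- P(+|D) = 0.8600 (sensitivity)
- P(-|¬D) = 0.9357 (specificity)
- P(+|¬D) = 0.0643 (false positive rate = 1 - specificity)

Step 1: Find P(+)
P(+) = P(+|D)P(D) + P(+|¬D)P(¬D)
     = 0.8600 × 0.0729 + 0.0643 × 0.9271
     = 0.06269400 + 0.05961253
     = 0.12230653

Step 2: Apply Bayes' theorem for P(D|+)
P(D|+) = P(+|D)P(D) / P(+)
       = 0.06269400 / 0.12230653
       = 0.5126


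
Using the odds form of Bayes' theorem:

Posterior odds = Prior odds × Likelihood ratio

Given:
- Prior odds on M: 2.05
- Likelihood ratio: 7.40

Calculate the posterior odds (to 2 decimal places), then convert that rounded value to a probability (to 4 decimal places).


Step 1: Calculate posterior odds
Posterior odds = Prior odds × LR
               = 2.05 × 7.40
               = 15.17

Step 2: Convert to probability
P(M|E) = Posterior odds / (1 + Posterior odds)
       = 15.17 / (1 + 15.17)
       = 15.17 / 16.17
       = 0.9382

The evidence increased P(M) from 0.6721 to 0.9382.


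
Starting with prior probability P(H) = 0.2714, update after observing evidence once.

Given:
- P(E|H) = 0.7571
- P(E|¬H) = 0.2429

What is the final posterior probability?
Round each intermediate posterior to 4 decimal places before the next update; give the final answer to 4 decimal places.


Sequential Bayesian updating:

Initial prior: P(H) = 0.2714

Update 1:
  P(E) = 0.7571 × 0.2714 + 0.2429 × 0.7286 = 0.20547694 + 0.17697694 = 0.38245388
  P(H|E) = 0.20547694 / 0.38245388 = 0.5373

Final posterior: 0.5373


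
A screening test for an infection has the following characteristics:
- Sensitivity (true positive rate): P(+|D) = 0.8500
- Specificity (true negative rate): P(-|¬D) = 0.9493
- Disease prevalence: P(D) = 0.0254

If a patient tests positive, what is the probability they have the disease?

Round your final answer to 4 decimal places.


Let D = has disease, + = positive test

Given:
- P(D) = 0.0254 (prevalence)
- P(+|D) = 0.8500 (sensitivity)
- P(-|¬D) = 0.9493 (specificity)
- P(+|¬D) = 0.0507 (false positive rate = 1 - specificity)

Step 1: Find P(+)
P(+) = P(+|D)P(D) + P(+|¬D)P(¬D)
     = 0.8500 × 0.0254 + 0.0507 × 0.9746
     = 0.02159000 + 0.04941222
     = 0.07100222

Step 2: Apply Bayes' theorem for P(D|+)
P(D|+) = P(+|D)P(D) / P(+)
       = 0.02159000 / 0.07100222
       = 0.3041


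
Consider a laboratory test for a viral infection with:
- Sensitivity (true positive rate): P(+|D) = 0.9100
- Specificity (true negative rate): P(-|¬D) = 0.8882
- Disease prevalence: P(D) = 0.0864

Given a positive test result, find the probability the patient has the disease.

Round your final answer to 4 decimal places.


Let D = has disease, + = positive test

Given:
- P(D) = 0.0864 (prevalence)
- P(+|D) = 0.9100 (sensitivity)
- P(-|¬D) = 0.8882 (specificity)
- P(+|¬D) = 0.1118 (false positive rate = 1 - specificity)

Step 1: Find P(+)
P(+) = P(+|D)P(D) + P(+|¬D)P(¬D)
     = 0.9100 × 0.0864 + 0.1118 × 0.9136
     = 0.07862400 + 0.10214048
     = 0.18076448

Step 2: Apply Bayes' theorem for P(D|+)
P(D|+) = P(+|D)P(D) / P(+)
       = 0.07862400 / 0.18076448
       = 0.4350


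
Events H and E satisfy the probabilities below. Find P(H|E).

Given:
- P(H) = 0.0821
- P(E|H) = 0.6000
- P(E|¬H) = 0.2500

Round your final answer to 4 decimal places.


Bayes' theorem: P(H|E) = P(E|H) × P(H) / P(E)

Step 1: Calculate P(E) using law of total probability
P(E) = P(E|H)P(H) + P(E|¬H)P(¬H)
     = 0.6000 × 0.0821 + 0.2500 × 0.9179
     = 0.04926000 + 0.22947500
     = 0.27873500

Step 2: Apply Bayes' theorem
P(H|E) = P(E|H) × P(H) / P(E)
       = 0.04926000 / 0.27873500
       = 0.1767


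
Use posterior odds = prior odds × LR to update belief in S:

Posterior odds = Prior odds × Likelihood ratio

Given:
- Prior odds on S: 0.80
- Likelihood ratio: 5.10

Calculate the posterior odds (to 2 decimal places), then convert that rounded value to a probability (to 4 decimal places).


Step 1: Calculate posterior odds
Posterior odds = Prior odds × LR
               = 0.80 × 5.10
               = 4.08

Step 2: Convert to probability
P(S|E) = Posterior odds / (1 + Posterior odds)
       = 4.08 / (1 + 4.08)
       = 4.08 / 5.08
       = 0.8031

The evidence increased P(S) from 0.4444 to 0.8031.


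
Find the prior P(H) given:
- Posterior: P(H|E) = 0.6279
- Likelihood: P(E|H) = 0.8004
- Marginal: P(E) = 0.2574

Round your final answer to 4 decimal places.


From Bayes' theorem: P(H|E) = P(E|H) × P(H) / P(E)

Rearranging for P(H):
P(H) = P(H|E) × P(E) / P(E|H)
     = 0.6279 × 0.2574 / 0.8004
     = 0.16162146 / 0.8004
     = 0.2019


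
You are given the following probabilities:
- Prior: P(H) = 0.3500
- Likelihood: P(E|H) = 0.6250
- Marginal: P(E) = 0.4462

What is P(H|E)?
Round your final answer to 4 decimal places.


Using Bayes' theorem:

P(H|E) = P(E|H) × P(H) / P(E)
       = 0.6250 × 0.3500 / 0.4462
       = 0.21875000 / 0.4462
       = 0.4903

The evidence strengthens our belief in H.
Prior: 0.3500 → Posterior: 0.4903


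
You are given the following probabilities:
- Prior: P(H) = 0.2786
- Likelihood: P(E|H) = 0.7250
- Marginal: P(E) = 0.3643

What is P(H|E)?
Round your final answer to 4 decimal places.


Using Bayes' theorem:

P(H|E) = P(E|H) × P(H) / P(E)
       = 0.7250 × 0.2786 / 0.3643
       = 0.20198500 / 0.3643
       = 0.5544

The evidence strengthens our belief in H.
Prior: 0.2786 → Posterior: 0.5544


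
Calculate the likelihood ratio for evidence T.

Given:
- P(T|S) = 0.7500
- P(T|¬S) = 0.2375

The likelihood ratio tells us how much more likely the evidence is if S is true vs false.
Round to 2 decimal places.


Likelihood Ratio (LR) = P(T|S) / P(T|¬S)

LR = 0.7500 / 0.2375
   = 3.16

The evidence is 3.16 times more likely if S is true than if S is false.
Since LR > 1, the evidence supports S over ¬S.


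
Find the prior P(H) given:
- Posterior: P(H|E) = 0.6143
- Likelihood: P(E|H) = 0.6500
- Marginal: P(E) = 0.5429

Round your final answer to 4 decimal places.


From Bayes' theorem: P(H|E) = P(E|H) × P(H) / P(E)

Rearranging for P(H):
P(H) = P(H|E) × P(E) / P(E|H)
     = 0.6143 × 0.5429 / 0.6500
     = 0.33350347 / 0.6500
     = 0.5131


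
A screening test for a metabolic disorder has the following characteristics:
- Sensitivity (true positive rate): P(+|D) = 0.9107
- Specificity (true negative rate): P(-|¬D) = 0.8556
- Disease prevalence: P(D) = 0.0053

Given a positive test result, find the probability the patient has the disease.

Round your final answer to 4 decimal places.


Let D = has disease, + = positive test

Given:
- P(D) = 0.0053 (prevalence)
- P(+|D) = 0.9107 (sensitivity)
- P(-|¬D) = 0.8556 (specificity)
- P(+|¬D) = 0.1444 (false positive rate = 1 - specificity)

Step 1: Find P(+)
P(+) = P(+|D)P(D) + P(+|¬D)P(¬D)
     = 0.9107 × 0.0053 + 0.1444 × 0.9947
     = 0.00482671 + 0.14363468
     = 0.14846139

Step 2: Apply Bayes' theorem for P(D|+)
P(D|+) = P(+|D)P(D) / P(+)
       = 0.00482671 / 0.14846139
       = 0.0325


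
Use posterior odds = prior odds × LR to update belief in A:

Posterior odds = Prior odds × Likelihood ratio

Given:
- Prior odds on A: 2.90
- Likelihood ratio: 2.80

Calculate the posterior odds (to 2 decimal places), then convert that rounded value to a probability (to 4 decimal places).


Step 1: Calculate posterior odds
Posterior odds = Prior odds × LR
               = 2.90 × 2.80
               = 8.12

Step 2: Convert to probability
P(A|E) = Posterior odds / (1 + Posterior odds)
       = 8.12 / (1 + 8.12)
       = 8.12 / 9.12
       = 0.8904

The evidence increased P(A) from 0.7436 to 0.8904.


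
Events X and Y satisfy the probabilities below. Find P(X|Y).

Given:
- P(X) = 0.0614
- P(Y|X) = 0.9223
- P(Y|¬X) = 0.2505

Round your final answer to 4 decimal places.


Bayes' theorem: P(X|Y) = P(Y|X) × P(X) / P(Y)

Step 1: Calculate P(Y) using law of total probability
P(Y) = P(Y|X)P(X) + P(Y|¬X)P(¬X)
     = 0.9223 × 0.0614 + 0.2505 × 0.9386
     = 0.05662922 + 0.23511930
     = 0.29174852

Step 2: Apply Bayes' theorem
P(X|Y) = P(Y|X) × P(X) / P(Y)
       = 0.05662922 / 0.29174852
       = 0.1941


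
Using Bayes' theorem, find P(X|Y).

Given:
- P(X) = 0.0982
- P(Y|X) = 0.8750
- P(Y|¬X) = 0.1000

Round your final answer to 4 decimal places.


Bayes' theorem: P(X|Y) = P(Y|X) × P(X) / P(Y)

Step 1: Calculate P(Y) using law of total probability
P(Y) = P(Y|X)P(X) + P(Y|¬X)P(¬X)
     = 0.8750 × 0.0982 + 0.1000 × 0.9018
     = 0.08592500 + 0.09018000
     = 0.17610500

Step 2: Apply Bayes' theorem
P(X|Y) = P(Y|X) × P(X) / P(Y)
       = 0.08592500 / 0.17610500
       = 0.4879


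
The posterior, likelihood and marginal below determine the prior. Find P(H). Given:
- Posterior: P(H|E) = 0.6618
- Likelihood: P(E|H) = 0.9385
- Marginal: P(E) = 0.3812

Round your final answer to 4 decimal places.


From Bayes' theorem: P(H|E) = P(E|H) × P(H) / P(E)

Rearranging for P(H):
P(H) = P(H|E) × P(E) / P(E|H)
     = 0.6618 × 0.3812 / 0.9385
     = 0.25227816 / 0.9385
     = 0.2688


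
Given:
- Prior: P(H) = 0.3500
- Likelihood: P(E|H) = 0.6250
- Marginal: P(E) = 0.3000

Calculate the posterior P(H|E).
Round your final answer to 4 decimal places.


Using Bayes' theorem:

P(H|E) = P(E|H) × P(H) / P(E)
       = 0.6250 × 0.3500 / 0.3000
       = 0.21875000 / 0.3000
       = 0.7292

The evidence strengthens our belief in H.
Prior: 0.3500 → Posterior: 0.7292


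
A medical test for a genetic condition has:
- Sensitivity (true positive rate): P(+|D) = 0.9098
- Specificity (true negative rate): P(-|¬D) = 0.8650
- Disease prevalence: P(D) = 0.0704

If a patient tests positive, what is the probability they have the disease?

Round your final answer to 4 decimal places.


Let D = has disease, + = positive test

Given:
- P(D) = 0.0704 (prevalence)
- P(+|D) = 0.9098 (sensitivity)
- P(-|¬D) = 0.8650 (specificity)
- P(+|¬D) = 0.1350 (false positive rate = 1 - specificity)

Step 1: Find P(+)
P(+) = P(+|D)P(D) + P(+|¬D)P(¬D)
     = 0.9098 × 0.0704 + 0.1350 × 0.9296
     = 0.06404992 + 0.12549600
     = 0.18954592

Step 2: Apply Bayes' theorem for P(D|+)
P(D|+) = P(+|D)P(D) / P(+)
       = 0.06404992 / 0.18954592
       = 0.3379


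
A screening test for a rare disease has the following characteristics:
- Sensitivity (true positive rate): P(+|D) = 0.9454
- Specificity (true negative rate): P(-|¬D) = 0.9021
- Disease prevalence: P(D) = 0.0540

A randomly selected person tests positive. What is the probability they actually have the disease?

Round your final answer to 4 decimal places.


Let D = has disease, + = positive test

Given:
- P(D) = 0.0540 (prevalence)
- P(+|D) = 0.9454 (sensitivity)
- P(-|¬D) = 0.9021 (specificity)
- P(+|¬D) = 0.0979 (false positive rate = 1 - specificity)

Step 1: Find P(+)
P(+) = P(+|D)P(D) + P(+|¬D)P(¬D)
     = 0.9454 × 0.0540 + 0.0979 × 0.9460
     = 0.05105160 + 0.09261340
     = 0.14366500

Step 2: Apply Bayes' theorem for P(D|+)
P(D|+) = P(+|D)P(D) / P(+)
       = 0.05105160 / 0.14366500
       = 0.3554


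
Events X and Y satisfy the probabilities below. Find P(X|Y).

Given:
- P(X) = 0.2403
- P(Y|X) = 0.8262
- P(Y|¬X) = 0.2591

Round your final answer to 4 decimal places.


Bayes' theorem: P(X|Y) = P(Y|X) × P(X) / P(Y)

Step 1: Calculate P(Y) using law of total probability
P(Y) = P(Y|X)P(X) + P(Y|¬X)P(¬X)
     = 0.8262 × 0.2403 + 0.2591 × 0.7597
     = 0.19853586 + 0.19683827
     = 0.39537413

Step 2: Apply Bayes' theorem
P(X|Y) = P(Y|X) × P(X) / P(Y)
       = 0.19853586 / 0.39537413
       = 0.5021


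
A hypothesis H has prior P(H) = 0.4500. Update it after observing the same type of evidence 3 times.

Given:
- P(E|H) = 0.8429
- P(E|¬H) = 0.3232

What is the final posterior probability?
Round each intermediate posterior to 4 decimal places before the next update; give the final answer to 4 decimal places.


Sequential Bayesian updating:

Initial prior: P(H) = 0.4500

Update 1:
  P(E) = 0.8429 × 0.4500 + 0.3232 × 0.5500 = 0.37930500 + 0.17776000 = 0.55706500
  P(H|E) = 0.37930500 / 0.55706500 = 0.6809

Update 2:
  P(E) = 0.8429 × 0.6809 + 0.3232 × 0.3191 = 0.57393061 + 0.10313312 = 0.67706373
  P(H|E) = 0.57393061 / 0.67706373 = 0.8477

Update 3:
  P(E) = 0.8429 × 0.8477 + 0.3232 × 0.1523 = 0.71452633 + 0.04922336 = 0.76374969
  P(H|E) = 0.71452633 / 0.76374969 = 0.9356

Final posterior: 0.9356


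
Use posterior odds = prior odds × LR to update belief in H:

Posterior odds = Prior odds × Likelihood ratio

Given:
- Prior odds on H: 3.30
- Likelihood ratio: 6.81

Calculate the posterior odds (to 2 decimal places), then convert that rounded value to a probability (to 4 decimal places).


Step 1: Calculate posterior odds
Posterior odds = Prior odds × LR
               = 3.30 × 6.81
               = 22.47

Step 2: Convert to probability
P(H|E) = Posterior odds / (1 + Posterior odds)
       = 22.47 / (1 + 22.47)
       = 22.47 / 23.47
       = 0.9574

The evidence increased P(H) from 0.7674 to 0.9574.
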